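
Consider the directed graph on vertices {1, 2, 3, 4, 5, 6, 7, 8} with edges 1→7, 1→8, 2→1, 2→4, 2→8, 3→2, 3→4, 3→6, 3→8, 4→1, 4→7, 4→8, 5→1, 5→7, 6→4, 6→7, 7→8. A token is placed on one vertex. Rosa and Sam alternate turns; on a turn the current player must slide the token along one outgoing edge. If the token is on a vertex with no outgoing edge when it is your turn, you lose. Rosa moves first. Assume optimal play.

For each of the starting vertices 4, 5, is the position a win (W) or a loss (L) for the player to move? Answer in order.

Compute win/loss labels from the base case upward. A position with no move is L. Any other position is W if it can reach an L in one move, else L.
Every edge goes from a vertex to one that appears earlier in the order 8, 7, 1, 4, 6, 2, 3, 5, so processing vertices in that order labels each vertex after all of its successors.
8: no outgoing edge → L
7: →8(L), so W
1: →8(L), so W
4: →8(L), so W
6: →4(W), 7(W) — all W, so L
2: →8(L), so W
3: →6(L), so W
5: →1(W), 7(W) — all W, so L

4: W, 5: L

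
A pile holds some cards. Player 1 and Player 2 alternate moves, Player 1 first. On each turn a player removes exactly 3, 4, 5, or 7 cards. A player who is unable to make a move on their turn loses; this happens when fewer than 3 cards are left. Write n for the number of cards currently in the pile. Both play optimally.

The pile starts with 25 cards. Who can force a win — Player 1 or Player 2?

Player 1 wins.

Work bottom-up. With no move the player to move loses. Otherwise the position is W if at least one move leads to an L position for the opponent, and L if every move leads to a W.
n=0: no move → L
n=1: no move → L
n=2: no move → L
n=3: can move to 0, which is L ⇒ W
n=4: can move to 1, which is L ⇒ W
n=5: can move to 2, which is L ⇒ W
n=6: can move to 2, which is L ⇒ W
n=7: can move to 2, which is L ⇒ W
n=8: can move to 1, which is L ⇒ W
n=9: can move to 2, which is L ⇒ W
n=10: moves to 7(W), 6(W), 5(W), 3(W); every one is W ⇒ L
n=11: moves to 8(W), 7(W), 6(W), 4(W); every one is W ⇒ L
n=12: moves to 9(W), 8(W), 7(W), 5(W); every one is W ⇒ L
n=13: can move to 10, which is L ⇒ W
n=14: can move to 11, which is L ⇒ W
n=15: can move to 12, which is L ⇒ W
n=16: can move to 12, which is L ⇒ W
n=17: can move to 12, which is L ⇒ W
n=18: can move to 11, which is L ⇒ W
n=19: can move to 12, which is L ⇒ W
n=20: moves to 17(W), 16(W), 15(W), 13(W); every one is W ⇒ L
n=21: moves to 18(W), 17(W), 16(W), 14(W); every one is W ⇒ L
n=22: moves to 19(W), 18(W), 17(W), 15(W); every one is W ⇒ L
n=23: can move to 20, which is L ⇒ W
n=24: can move to 21, which is L ⇒ W
n=25: can move to 22, which is L ⇒ W
From 25 Player 1 can remove 3, leaving 22, reaching an L position.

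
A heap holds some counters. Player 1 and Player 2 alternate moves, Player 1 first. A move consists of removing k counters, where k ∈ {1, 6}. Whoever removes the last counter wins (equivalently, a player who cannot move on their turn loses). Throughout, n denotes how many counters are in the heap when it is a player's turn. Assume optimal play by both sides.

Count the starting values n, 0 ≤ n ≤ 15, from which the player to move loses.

Compute win/loss labels from the base case upward. A position with no move is L. Any other position is W if it can reach an L in one move, else L.
n=0: no move → L
n=1: W (go to 0, an L position)
n=2: L (sole option 1(W) is W)
n=3: W (go to 2, an L position)
n=4: L (sole option 3(W) is W)
n=5: W (go to 4, an L position)
n=6: W (go to 0, an L position)
n=7: L (options 6(W), 1(W) are all W)
n=8: W (go to 7, an L position)
n=9: L (options 8(W), 3(W) are all W)
n=10: W (go to 9, an L position)
n=11: L (options 10(W), 5(W) are all W)
n=12: W (go to 11, an L position)
n=13: W (go to 7, an L position)
n=14: L (options 13(W), 8(W) are all W)
n=15: W (go to 14, an L position)
L entries with 0 ≤ n ≤ 15: n = 0, 2, 4, 7, 9, 11, 14; that makes 7.

7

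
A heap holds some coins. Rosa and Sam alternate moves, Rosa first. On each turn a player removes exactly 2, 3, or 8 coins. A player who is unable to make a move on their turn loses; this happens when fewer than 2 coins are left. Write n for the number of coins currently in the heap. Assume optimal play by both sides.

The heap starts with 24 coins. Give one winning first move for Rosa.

Work bottom-up. With no move the player to move loses. Otherwise the position is W if at least one move leads to an L position for the opponent, and L if every move leads to a W.
n=0: no move → L
n=1: no move → L
n=2: can move to 0, which is L ⇒ W
n=3: can move to 1, which is L ⇒ W
n=4: can move to 1, which is L ⇒ W
n=5: moves to 3(W), 2(W); every one is W ⇒ L
n=6: moves to 4(W), 3(W); every one is W ⇒ L
n=7: can move to 5, which is L ⇒ W
n=8: can move to 6, which is L ⇒ W
n=9: can move to 6, which is L ⇒ W
n=10: moves to 8(W), 7(W), 2(W); every one is W ⇒ L
n=11: moves to 9(W), 8(W), 3(W); every one is W ⇒ L
n=12: can move to 10, which is L ⇒ W
n=13: can move to 11, which is L ⇒ W
n=14: can move to 11, which is L ⇒ W
n=15: moves to 13(W), 12(W), 7(W); every one is W ⇒ L
n=16: moves to 14(W), 13(W), 8(W); every one is W ⇒ L
n=17: can move to 15, which is L ⇒ W
n=18: can move to 16, which is L ⇒ W
n=19: can move to 16, which is L ⇒ W
n=20: moves to 18(W), 17(W), 12(W); every one is W ⇒ L
n=21: moves to 19(W), 18(W), 13(W); every one is W ⇒ L
n=22: can move to 20, which is L ⇒ W
n=23: can move to 21, which is L ⇒ W
n=24: can move to 21, which is L ⇒ W
From 24, the L positions reachable in one move are: 21, 16. Any move reaching one of these is winning.

Remove 3, leaving 21.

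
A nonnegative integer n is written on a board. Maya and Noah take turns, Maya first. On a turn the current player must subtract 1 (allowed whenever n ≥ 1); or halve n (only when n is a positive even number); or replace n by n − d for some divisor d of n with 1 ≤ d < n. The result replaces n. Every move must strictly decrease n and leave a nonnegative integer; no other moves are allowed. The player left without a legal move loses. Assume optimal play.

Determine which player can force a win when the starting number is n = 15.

Noah wins.

Build the W/L table. Terminal = L. A non-terminal position is W if it has a move to some L; otherwise it is L.
n=0: no move → L
n=1: can move to 0, which is L ⇒ W
n=2: the only move is to 1(W), a W ⇒ L
n=3: can move to 2, which is L ⇒ W
n=4: can move to 2, which is L ⇒ W
n=5: the only move is to 4(W), a W ⇒ L
n=6: can move to 5, which is L ⇒ W
n=7: the only move is to 6(W), a W ⇒ L
n=8: can move to 7, which is L ⇒ W
n=9: moves to 6(W), 8(W); every one is W ⇒ L
n=10: can move to 5, which is L ⇒ W
n=11: the only move is to 10(W), a W ⇒ L
n=12: can move to 9, which is L ⇒ W
n=13: the only move is to 12(W), a W ⇒ L
n=14: can move to 7, which is L ⇒ W
n=15: moves to 10(W), 12(W), 14(W); every one is W ⇒ L
Every move from 15 reaches a W position, so the mover loses.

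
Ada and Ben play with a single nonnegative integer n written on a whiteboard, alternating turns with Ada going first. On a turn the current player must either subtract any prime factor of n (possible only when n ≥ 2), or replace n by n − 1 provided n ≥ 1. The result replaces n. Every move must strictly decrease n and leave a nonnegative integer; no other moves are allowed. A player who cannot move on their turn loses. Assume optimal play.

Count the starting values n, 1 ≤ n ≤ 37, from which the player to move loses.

Build the W/L table. Terminal = L. A non-terminal position is W if it has a move to some L; otherwise it is L.
n=0: no move → L
n=1: reaches L-position 0 → W
n=2: reaches L-position 0 → W
n=3: reaches L-position 0 → W
n=4: only reaches 2(W), 3(W), all W → L
n=5: reaches L-position 0 → W
n=6: reaches L-position 4 → W
n=7: reaches L-position 0 → W
n=8: only reaches 6(W), 7(W), all W → L
n=9: reaches L-position 8 → W
n=10: reaches L-position 8 → W
n=11: reaches L-position 0 → W
n=12: only reaches 9(W), 10(W), 11(W), all W → L
n=13: reaches L-position 0 → W
n=14: reaches L-position 12 → W
n=15: reaches L-position 12 → W
n=16: only reaches 14(W), 15(W), all W → L
n=17: reaches L-position 0 → W
n=18: reaches L-position 16 → W
n=19: reaches L-position 0 → W
n=20: only reaches 15(W), 18(W), 19(W), all W → L
n=21: reaches L-position 20 → W
n=22: reaches L-position 20 → W
n=23: reaches L-position 0 → W
n=24: only reaches 21(W), 22(W), 23(W), all W → L
n=25: reaches L-position 20 → W
n=26: reaches L-position 24 → W
n=27: reaches L-position 24 → W
n=28: only reaches 21(W), 26(W), 27(W), all W → L
n=29: reaches L-position 0 → W
n=30: reaches L-position 28 → W
n=31: reaches L-position 0 → W
n=32: only reaches 30(W), 31(W), all W → L
n=33: reaches L-position 32 → W
n=34: reaches L-position 32 → W
n=35: reaches L-position 28 → W
n=36: only reaches 33(W), 34(W), 35(W), all W → L
n=37: reaches L-position 0 → W
L entries with 1 ≤ n ≤ 37 (n=0 is outside the asked range and is not counted): n = 4, 8, 12, 16, 20, 24, 28, 32, 36; that makes 9.

9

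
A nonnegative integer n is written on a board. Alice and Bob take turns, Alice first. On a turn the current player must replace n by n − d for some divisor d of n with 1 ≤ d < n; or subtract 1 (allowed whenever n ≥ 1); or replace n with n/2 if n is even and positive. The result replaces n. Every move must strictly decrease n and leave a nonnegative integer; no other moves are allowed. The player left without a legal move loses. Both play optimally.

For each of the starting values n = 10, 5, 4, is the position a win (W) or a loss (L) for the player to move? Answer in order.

Work bottom-up. With no move the player to move loses. Otherwise the position is W if at least one move leads to an L position for the opponent, and L if every move leads to a W.
n=0: no move → L
n=1: can move to 0, which is L ⇒ W
n=2: the only move is to 1(W), a W ⇒ L
n=3: can move to 2, which is L ⇒ W
n=4: can move to 2, which is L ⇒ W
n=5: the only move is to 4(W), a W ⇒ L
n=6: can move to 5, which is L ⇒ W
n=7: the only move is to 6(W), a W ⇒ L
n=8: can move to 7, which is L ⇒ W
n=9: moves to 6(W), 8(W); every one is W ⇒ L
n=10: can move to 5, which is L ⇒ W

10: W, 5: L, 4: W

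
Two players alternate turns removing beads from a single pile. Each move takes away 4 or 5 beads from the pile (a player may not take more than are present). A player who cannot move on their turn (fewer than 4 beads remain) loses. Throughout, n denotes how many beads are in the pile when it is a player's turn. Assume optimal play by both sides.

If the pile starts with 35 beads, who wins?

Compute win/loss labels from the base case upward. A position with no move is L. Any other position is W if it can reach an L in one move, else L.
n=0: no move → L
n=1: no move → L
n=2: no move → L
n=3: no move → L
n=4: →0(L), so W
n=5: →1(L), so W
n=6: →2(L), so W
n=7: →3(L), so W
n=8: →3(L), so W
n=9: →5(W), 4(W) — all W, so L
n=10: →6(W), 5(W) — all W, so L
n=11: →7(W), 6(W) — all W, so L
n=12: →8(W), 7(W) — all W, so L
n=13: →9(L), so W
n=14: →10(L), so W
n=15: →11(L), so W
n=16: →12(L), so W
n=17: →12(L), so W
n=18: →14(W), 13(W) — all W, so L
n=19: →15(W), 14(W) — all W, so L
n=20: →16(W), 15(W) — all W, so L
n=21: →17(W), 16(W) — all W, so L
n=22: →18(L), so W
n=23: →19(L), so W
n=24: →20(L), so W
n=25: →21(L), so W
n=26: →21(L), so W
n=27: →23(W), 22(W) — all W, so L
n=28: →24(W), 23(W) — all W, so L
n=29: →25(W), 24(W) — all W, so L
n=30: →26(W), 25(W) — all W, so L
n=31: →27(L), so W
n=32: →28(L), so W
n=33: →29(L), so W
n=34: →30(L), so W
n=35: →30(L), so W
From 35 the player to move can remove 5, leaving 30, reaching an L position.

The first player wins.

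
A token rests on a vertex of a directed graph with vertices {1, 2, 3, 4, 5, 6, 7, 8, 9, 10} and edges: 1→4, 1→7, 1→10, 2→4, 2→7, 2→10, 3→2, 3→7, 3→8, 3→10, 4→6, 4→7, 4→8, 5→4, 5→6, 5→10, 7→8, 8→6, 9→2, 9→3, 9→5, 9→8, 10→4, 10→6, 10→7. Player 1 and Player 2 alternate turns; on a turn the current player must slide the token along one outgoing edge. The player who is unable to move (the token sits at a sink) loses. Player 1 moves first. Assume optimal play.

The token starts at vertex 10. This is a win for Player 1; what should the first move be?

Move to 7.

Work bottom-up. With no move the player to move loses. Otherwise the position is W if at least one move leads to an L position for the opponent, and L if every move leads to a W.
Every edge goes from a vertex to one that appears earlier in the order 6, 8, 7, 4, 10, 2, 5, 3, 9, 1, so processing vertices in that order labels each vertex after all of its successors.
6: no outgoing edge → L
8: reaches L-position 6 → W
7: only reaches 8(W), which is W → L
4: reaches L-position 7 → W
10: reaches L-position 7 → W
2: reaches L-position 7 → W
5: reaches L-position 6 → W
3: reaches L-position 7 → W
9: only reaches 3(W), 5(W), 2(W), 8(W), all W → L
1: reaches L-position 7 → W
From 10, the L positions reachable in one move are: 7, 6. Any move reaching one of these is winning.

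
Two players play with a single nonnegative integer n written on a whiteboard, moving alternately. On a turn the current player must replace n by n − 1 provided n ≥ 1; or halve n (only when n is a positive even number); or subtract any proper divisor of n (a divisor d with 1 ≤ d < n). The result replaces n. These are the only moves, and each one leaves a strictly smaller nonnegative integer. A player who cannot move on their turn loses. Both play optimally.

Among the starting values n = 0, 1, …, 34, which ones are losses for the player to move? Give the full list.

Use the standard recursion: the mover loses at a terminal position; elsewhere, the mover wins exactly when some move hands the opponent an L position.
n=0: no move → L
n=1: can move to 0, which is L ⇒ W
n=2: the only move is to 1(W), a W ⇒ L
n=3: can move to 2, which is L ⇒ W
n=4: can move to 2, which is L ⇒ W
n=5: the only move is to 4(W), a W ⇒ L
n=6: can move to 5, which is L ⇒ W
n=7: the only move is to 6(W), a W ⇒ L
n=8: can move to 7, which is L ⇒ W
n=9: moves to 6(W), 8(W); every one is W ⇒ L
n=10: can move to 5, which is L ⇒ W
n=11: the only move is to 10(W), a W ⇒ L
n=12: can move to 9, which is L ⇒ W
n=13: the only move is to 12(W), a W ⇒ L
n=14: can move to 7, which is L ⇒ W
n=15: moves to 10(W), 12(W), 14(W); every one is W ⇒ L
n=16: can move to 15, which is L ⇒ W
n=17: the only move is to 16(W), a W ⇒ L
n=18: can move to 9, which is L ⇒ W
n=19: the only move is to 18(W), a W ⇒ L
n=20: can move to 15, which is L ⇒ W
n=21: moves to 14(W), 18(W), 20(W); every one is W ⇒ L
n=22: can move to 11, which is L ⇒ W
n=23: the only move is to 22(W), a W ⇒ L
n=24: can move to 21, which is L ⇒ W
n=25: moves to 20(W), 24(W); every one is W ⇒ L
n=26: can move to 13, which is L ⇒ W
n=27: moves to 18(W), 24(W), 26(W); every one is W ⇒ L
n=28: can move to 21, which is L ⇒ W
n=29: the only move is to 28(W), a W ⇒ L
n=30: can move to 15, which is L ⇒ W
n=31: the only move is to 30(W), a W ⇒ L
n=32: can move to 31, which is L ⇒ W
n=33: moves to 22(W), 30(W), 32(W); every one is W ⇒ L
n=34: can move to 17, which is L ⇒ W
The losing starting values of n are exactly the entries labelled L in this table (17 of them).

0, 2, 5, 7, 9, 11, 13, 15, 17, 19, 21, 23, 25, 27, 29, 31, 33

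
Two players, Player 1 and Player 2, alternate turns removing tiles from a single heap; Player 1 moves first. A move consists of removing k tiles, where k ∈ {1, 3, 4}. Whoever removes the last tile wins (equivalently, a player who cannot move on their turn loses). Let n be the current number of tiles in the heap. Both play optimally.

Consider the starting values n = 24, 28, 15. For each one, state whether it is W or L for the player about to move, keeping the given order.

24: W, 28: L, 15: W

Classify positions by backward induction: terminal positions (no move available) are L. From any other position, the mover wins iff some move reaches an L.
n=0: no move → L
n=1: reaches L-position 0 → W
n=2: only reaches 1(W), which is W → L
n=3: reaches L-position 2 → W
n=4: reaches L-position 0 → W
n=5: reaches L-position 2 → W
n=6: reaches L-position 2 → W
n=7: only reaches 6(W), 4(W), 3(W), all W → L
n=8: reaches L-position 7 → W
n=9: only reaches 8(W), 6(W), 5(W), all W → L
n=10: reaches L-position 9 → W
n=11: reaches L-position 7 → W
n=12: reaches L-position 9 → W
n=13: reaches L-position 9 → W
n=14: only reaches 13(W), 11(W), 10(W), all W → L
n=15: reaches L-position 14 → W
n=16: only reaches 15(W), 13(W), 12(W), all W → L
n=17: reaches L-position 16 → W
n=18: reaches L-position 14 → W
n=19: reaches L-position 16 → W
n=20: reaches L-position 16 → W
n=21: only reaches 20(W), 18(W), 17(W), all W → L
n=22: reaches L-position 21 → W
n=23: only reaches 22(W), 20(W), 19(W), all W → L
n=24: reaches L-position 23 → W
n=25: reaches L-position 21 → W
n=26: reaches L-position 23 → W
n=27: reaches L-position 23 → W
n=28: only reaches 27(W), 25(W), 24(W), all W → L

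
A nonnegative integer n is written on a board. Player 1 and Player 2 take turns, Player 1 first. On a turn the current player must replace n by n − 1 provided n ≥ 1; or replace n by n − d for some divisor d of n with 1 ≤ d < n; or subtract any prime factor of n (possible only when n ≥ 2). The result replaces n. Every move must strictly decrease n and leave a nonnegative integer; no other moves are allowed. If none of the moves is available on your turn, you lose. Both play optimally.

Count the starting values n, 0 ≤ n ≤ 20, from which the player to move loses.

5

Work bottom-up. With no move the player to move loses. Otherwise the position is W if at least one move leads to an L position for the opponent, and L if every move leads to a W.
n=0: no move → L
n=1: →0(L), so W
n=2: →0(L), so W
n=3: →0(L), so W
n=4: →2(W), 3(W) — all W, so L
n=5: →0(L), so W
n=6: →4(L), so W
n=7: →0(L), so W
n=8: →4(L), so W
n=9: →6(W), 8(W) — all W, so L
n=10: →9(L), so W
n=11: →0(L), so W
n=12: →9(L), so W
n=13: →0(L), so W
n=14: →7(W), 12(W), 13(W) — all W, so L
n=15: →14(L), so W
n=16: →14(L), so W
n=17: →0(L), so W
n=18: →9(L), so W
n=19: →0(L), so W
n=20: →10(W), 15(W), 16(W), 18(W), 19(W) — all W, so L
L entries with 0 ≤ n ≤ 20: n = 0, 4, 9, 14, 20; that makes 5.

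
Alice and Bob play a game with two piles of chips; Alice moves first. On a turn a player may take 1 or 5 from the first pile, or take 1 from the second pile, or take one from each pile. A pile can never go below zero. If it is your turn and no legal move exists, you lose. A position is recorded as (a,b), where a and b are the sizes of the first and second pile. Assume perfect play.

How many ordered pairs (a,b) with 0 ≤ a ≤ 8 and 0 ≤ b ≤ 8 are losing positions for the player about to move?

25

Compute win/loss labels from the base case upward. A position with no move is L. Any other position is W if it can reach an L in one move, else L.
Every move lowers a or b (never raises either), so fill the grid row by row in increasing a, and left to right within a row: each cell's successors are then already labelled.
      b=0  b=1  b=2  b=3  b=4  b=5  b=6  b=7  b=8
a=0:    L    W    L    W    L    W    L    W    L
a=1:    W    W    W    W    W    W    W    W    W
a=2:    L    W    L    W    L    W    L    W    L
a=3:    W    W    W    W    W    W    W    W    W
a=4:    L    W    L    W    L    W    L    W    L
a=5:    W    W    W    W    W    W    W    W    W
a=6:    L    W    L    W    L    W    L    W    L
a=7:    W    W    W    W    W    W    W    W    W
a=8:    L    W    L    W    L    W    L    W    L
Cells with no legal move (terminal, hence L): (0,0).
The remaining L cells, each justified by listing all of its moves:
(0,2): the only move is to (0,1)(W), a W ⇒ L
(0,4): the only move is to (0,3)(W), a W ⇒ L
(0,6): the only move is to (0,5)(W), a W ⇒ L
(0,8): the only move is to (0,7)(W), a W ⇒ L
(2,0): the only move is to (1,0)(W), a W ⇒ L
(2,2): moves to (1,2)(W), (2,1)(W), (1,1)(W); every one is W ⇒ L
(2,4): moves to (1,4)(W), (2,3)(W), (1,3)(W); every one is W ⇒ L
(2,6): moves to (1,6)(W), (2,5)(W), (1,5)(W); every one is W ⇒ L
(2,8): moves to (1,8)(W), (2,7)(W), (1,7)(W); every one is W ⇒ L
(4,0): the only move is to (3,0)(W), a W ⇒ L
(4,2): moves to (3,2)(W), (4,1)(W), (3,1)(W); every one is W ⇒ L
(4,4): moves to (3,4)(W), (4,3)(W), (3,3)(W); every one is W ⇒ L
(4,6): moves to (3,6)(W), (4,5)(W), (3,5)(W); every one is W ⇒ L
(4,8): moves to (3,8)(W), (4,7)(W), (3,7)(W); every one is W ⇒ L
(6,0): moves to (5,0)(W), (1,0)(W); every one is W ⇒ L
(6,2): moves to (5,2)(W), (1,2)(W), (6,1)(W), (5,1)(W); every one is W ⇒ L
(6,4): moves to (5,4)(W), (1,4)(W), (6,3)(W), (5,3)(W); every one is W ⇒ L
(6,6): moves to (5,6)(W), (1,6)(W), (6,5)(W), (5,5)(W); every one is W ⇒ L
(6,8): moves to (5,8)(W), (1,8)(W), (6,7)(W), (5,7)(W); every one is W ⇒ L
(8,0): moves to (7,0)(W), (3,0)(W); every one is W ⇒ L
(8,2): moves to (7,2)(W), (3,2)(W), (8,1)(W), (7,1)(W); every one is W ⇒ L
(8,4): moves to (7,4)(W), (3,4)(W), (8,3)(W), (7,3)(W); every one is W ⇒ L
(8,6): moves to (7,6)(W), (3,6)(W), (8,5)(W), (7,5)(W); every one is W ⇒ L
(8,8): moves to (7,8)(W), (3,8)(W), (8,7)(W), (7,7)(W); every one is W ⇒ L
Every other cell has at least one move into one of the L cells above, so it is W.
L cells per row: a=0: 5, a=1: 0, a=2: 5, a=3: 0, a=4: 5, a=5: 0, a=6: 5, a=7: 0, a=8: 5; total 25.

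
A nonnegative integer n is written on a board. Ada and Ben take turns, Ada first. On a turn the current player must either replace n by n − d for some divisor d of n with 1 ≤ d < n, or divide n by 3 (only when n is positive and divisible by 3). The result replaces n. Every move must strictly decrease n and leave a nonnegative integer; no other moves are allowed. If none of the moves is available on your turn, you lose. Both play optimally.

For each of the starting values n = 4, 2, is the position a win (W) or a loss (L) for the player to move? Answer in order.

Label each position W (a win for the player to move) or L (a loss). A position with no legal move is L; any other position is W exactly when some move reaches an L, and L when every move reaches a W.
n=0: no move → L
n=1: no move → L
n=2: →1(L), so W
n=3: →1(L), so W
n=4: →2(W), 3(W) — all W, so L

4: L, 2: W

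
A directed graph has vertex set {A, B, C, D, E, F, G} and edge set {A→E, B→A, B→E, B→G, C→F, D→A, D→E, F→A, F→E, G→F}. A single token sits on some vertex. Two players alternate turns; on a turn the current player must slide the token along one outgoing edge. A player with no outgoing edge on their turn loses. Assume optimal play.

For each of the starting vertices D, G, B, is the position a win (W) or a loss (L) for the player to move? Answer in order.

Label each position W (a win for the player to move) or L (a loss). A position with no legal move is L; any other position is W exactly when some move reaches an L, and L when every move reaches a W.
Every edge goes from a vertex to one that appears earlier in the order E, A, F, G, D, C, B, so processing vertices in that order labels each vertex after all of its successors.
E: no outgoing edge → L
A: W (go to E, an L position)
F: W (go to E, an L position)
G: L (sole option F(W) is W)
D: W (go to E, an L position)
C: L (sole option F(W) is W)
B: W (go to G, an L position)

D: W, G: L, B: W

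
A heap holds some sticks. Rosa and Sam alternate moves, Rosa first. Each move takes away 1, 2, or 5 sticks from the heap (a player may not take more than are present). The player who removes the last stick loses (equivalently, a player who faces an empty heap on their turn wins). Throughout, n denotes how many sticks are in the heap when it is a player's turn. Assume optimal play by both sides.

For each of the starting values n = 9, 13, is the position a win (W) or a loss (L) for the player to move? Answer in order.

9: W, 13: L

Work bottom-up. With no move the player to move wins. Otherwise the position is W if at least one move leads to an L position for the opponent, and L if every move leads to a W.
n=0: no move; the opponent has just taken the last stick and therefore loses → W
n=1: the only move is to 0(W), a W ⇒ L
n=2: can move to 1, which is L ⇒ W
n=3: can move to 1, which is L ⇒ W
n=4: moves to 3(W), 2(W); every one is W ⇒ L
n=5: can move to 4, which is L ⇒ W
n=6: can move to 4, which is L ⇒ W
n=7: moves to 6(W), 5(W), 2(W); every one is W ⇒ L
n=8: can move to 7, which is L ⇒ W
n=9: can move to 7, which is L ⇒ W
n=10: moves to 9(W), 8(W), 5(W); every one is W ⇒ L
n=11: can move to 10, which is L ⇒ W
n=12: can move to 10, which is L ⇒ W
n=13: moves to 12(W), 11(W), 8(W); every one is W ⇒ L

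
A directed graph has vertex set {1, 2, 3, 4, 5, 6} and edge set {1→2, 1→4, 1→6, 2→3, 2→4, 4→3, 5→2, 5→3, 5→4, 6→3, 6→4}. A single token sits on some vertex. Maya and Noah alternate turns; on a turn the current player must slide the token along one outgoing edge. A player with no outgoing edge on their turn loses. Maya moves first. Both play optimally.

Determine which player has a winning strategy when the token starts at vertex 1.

Noah wins.

Compute win/loss labels from the base case upward. A position with no move is L. Any other position is W if it can reach an L in one move, else L.
Every edge goes from a vertex to one that appears earlier in the order 3, 4, 6, 2, 1, 5, so processing vertices in that order labels each vertex after all of its successors.
3: no outgoing edge → L
4: →3(L), so W
6: →3(L), so W
2: →3(L), so W
1: →2(W), 6(W), 4(W) — all W, so L
5: →3(L), so W
Every move from 1 reaches a W position, so the mover loses.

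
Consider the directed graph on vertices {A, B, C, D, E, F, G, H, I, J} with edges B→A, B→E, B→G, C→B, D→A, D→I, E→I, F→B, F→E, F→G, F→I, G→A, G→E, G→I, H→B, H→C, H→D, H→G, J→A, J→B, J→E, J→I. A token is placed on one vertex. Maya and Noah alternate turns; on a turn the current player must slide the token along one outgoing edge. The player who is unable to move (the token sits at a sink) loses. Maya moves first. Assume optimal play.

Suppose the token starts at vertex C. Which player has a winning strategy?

Label each position W (a win for the player to move) or L (a loss). A position with no legal move is L; any other position is W exactly when some move reaches an L, and L when every move reaches a W.
Every edge goes from a vertex to one that appears earlier in the order I, A, E, G, B, F, D, C, J, H, so processing vertices in that order labels each vertex after all of its successors.
I: no outgoing edge → L
A: no outgoing edge → L
E: W (go to I, an L position)
G: W (go to A, an L position)
B: W (go to A, an L position)
F: W (go to I, an L position)
D: W (go to A, an L position)
C: L (sole option B(W) is W)
J: W (go to A, an L position)
H: W (go to C, an L position)
The starting position C is L: whatever Maya does, the opponent receives a W position.

Noah wins.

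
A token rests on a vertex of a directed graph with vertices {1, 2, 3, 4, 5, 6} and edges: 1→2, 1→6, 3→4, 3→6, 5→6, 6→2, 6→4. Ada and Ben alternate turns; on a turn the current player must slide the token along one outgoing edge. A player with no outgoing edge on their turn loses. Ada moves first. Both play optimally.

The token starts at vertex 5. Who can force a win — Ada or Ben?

Ben wins.

Build the W/L table. Terminal = L. A non-terminal position is W if it has a move to some L; otherwise it is L.
Every edge goes from a vertex to one that appears earlier in the order 4, 2, 6, 1, 5, 3, so processing vertices in that order labels each vertex after all of its successors.
4: no outgoing edge → L
2: no outgoing edge → L
6: can move to 2, which is L ⇒ W
1: can move to 2, which is L ⇒ W
5: the only move is to 6(W), a W ⇒ L
3: can move to 4, which is L ⇒ W
Every move from 5 reaches a W position, so the mover loses.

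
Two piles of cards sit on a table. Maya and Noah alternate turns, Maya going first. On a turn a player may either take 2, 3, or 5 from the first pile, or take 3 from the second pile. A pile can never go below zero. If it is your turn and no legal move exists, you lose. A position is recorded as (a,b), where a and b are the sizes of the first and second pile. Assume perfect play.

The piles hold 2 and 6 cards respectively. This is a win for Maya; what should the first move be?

Move to (0,6).

Positions with no move are L. A position that does have a move is losing for the player to move precisely when every available move leads to a winning position for the opponent. Fill in the labels:
No move ever increases a pile, so every position that can arise here has a ≤ 2 and b ≤ 6; it is enough to label the cells with 0 ≤ a ≤ 2 and 0 ≤ b ≤ 6.
Every move lowers a or b (never raises either), so fill the grid row by row in increasing a, and left to right within a row: each cell's successors are then already labelled.
      b=0  b=1  b=2  b=3  b=4  b=5  b=6
a=0:    L    L    L    W    W    W    L
a=1:    L    L    L    W    W    W    L
a=2:    W    W    W    L    L    L    W
Cells with no legal move (terminal, hence L): (0,0), (0,1), (0,2), (1,0), (1,1), (1,2).
The remaining L cells, each justified by listing all of its moves:
(0,6): only reaches (0,3)(W), which is W → L
(1,6): only reaches (1,3)(W), which is W → L
(2,3): only reaches (0,3)(W), (2,0)(W), all W → L
(2,4): only reaches (0,4)(W), (2,1)(W), all W → L
(2,5): only reaches (0,5)(W), (2,2)(W), all W → L
Every other cell has at least one move into one of the L cells above, so it is W.
From (2,6), the L positions reachable in one move are: (0,6), (2,3). Any move reaching one of these is winning.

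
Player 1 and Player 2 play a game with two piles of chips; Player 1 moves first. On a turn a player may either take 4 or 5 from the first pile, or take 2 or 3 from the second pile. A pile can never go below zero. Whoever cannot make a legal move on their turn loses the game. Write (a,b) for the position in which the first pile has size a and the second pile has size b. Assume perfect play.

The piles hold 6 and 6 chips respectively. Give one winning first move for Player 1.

Label each position W (a win for the player to move) or L (a loss). A position with no legal move is L; any other position is W exactly when some move reaches an L, and L when every move reaches a W.
No move ever increases a pile, so every position that can arise here has a ≤ 6 and b ≤ 6; it is enough to label the cells with 0 ≤ a ≤ 6 and 0 ≤ b ≤ 6.
Every move lowers a or b (never raises either), so fill the grid row by row in increasing a, and left to right within a row: each cell's successors are then already labelled.
      b=0  b=1  b=2  b=3  b=4  b=5  b=6
a=0:    L    L    W    W    W    L    L
a=1:    L    L    W    W    W    L    L
a=2:    L    L    W    W    W    L    L
a=3:    L    L    W    W    W    L    L
a=4:    W    W    L    L    W    W    W
a=5:    W    W    L    L    W    W    W
a=6:    W    W    L    L    W    W    W
Cells with no legal move (terminal, hence L): (0,0), (0,1), (1,0), (1,1), (2,0), (2,1), (3,0), (3,1).
The remaining L cells, each justified by listing all of its moves:
(0,5): only reaches (0,3)(W), (0,2)(W), all W → L
(0,6): only reaches (0,4)(W), (0,3)(W), all W → L
(1,5): only reaches (1,3)(W), (1,2)(W), all W → L
(1,6): only reaches (1,4)(W), (1,3)(W), all W → L
(2,5): only reaches (2,3)(W), (2,2)(W), all W → L
(2,6): only reaches (2,4)(W), (2,3)(W), all W → L
(3,5): only reaches (3,3)(W), (3,2)(W), all W → L
(3,6): only reaches (3,4)(W), (3,3)(W), all W → L
(4,2): only reaches (0,2)(W), (4,0)(W), all W → L
(4,3): only reaches (0,3)(W), (4,1)(W), (4,0)(W), all W → L
(5,2): only reaches (1,2)(W), (0,2)(W), (5,0)(W), all W → L
(5,3): only reaches (1,3)(W), (0,3)(W), (5,1)(W), (5,0)(W), all W → L
(6,2): only reaches (2,2)(W), (1,2)(W), (6,0)(W), all W → L
(6,3): only reaches (2,3)(W), (1,3)(W), (6,1)(W), (6,0)(W), all W → L
Every other cell has at least one move into one of the L cells above, so it is W.
From (6,6), the L positions reachable in one move are: (2,6), (1,6), (6,3). Any move reaching one of these is winning.

Move to (2,6).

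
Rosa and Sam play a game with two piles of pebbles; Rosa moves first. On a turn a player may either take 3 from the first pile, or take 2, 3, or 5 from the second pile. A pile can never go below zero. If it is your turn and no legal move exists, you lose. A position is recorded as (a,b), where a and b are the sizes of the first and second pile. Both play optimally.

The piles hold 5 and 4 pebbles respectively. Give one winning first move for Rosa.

Move to (5,2).

Work bottom-up. With no move the player to move loses. Otherwise the position is W if at least one move leads to an L position for the opponent, and L if every move leads to a W.
No move ever increases a pile, so every position that can arise here has a ≤ 5 and b ≤ 4; it is enough to label the cells with 0 ≤ a ≤ 5 and 0 ≤ b ≤ 4.
Every move lowers a or b (never raises either), so fill the grid row by row in increasing a, and left to right within a row: each cell's successors are then already labelled.
      b=0  b=1  b=2  b=3  b=4
a=0:    L    L    W    W    W
a=1:    L    L    W    W    W
a=2:    L    L    W    W    W
a=3:    W    W    L    L    W
a=4:    W    W    L    L    W
a=5:    W    W    L    L    W
Cells with no legal move (terminal, hence L): (0,0), (0,1), (1,0), (1,1), (2,0), (2,1).
The remaining L cells, each justified by listing all of its moves:
(3,2): moves to (0,2)(W), (3,0)(W); every one is W ⇒ L
(3,3): moves to (0,3)(W), (3,1)(W), (3,0)(W); every one is W ⇒ L
(4,2): moves to (1,2)(W), (4,0)(W); every one is W ⇒ L
(4,3): moves to (1,3)(W), (4,1)(W), (4,0)(W); every one is W ⇒ L
(5,2): moves to (2,2)(W), (5,0)(W); every one is W ⇒ L
(5,3): moves to (2,3)(W), (5,1)(W), (5,0)(W); every one is W ⇒ L
Every other cell has at least one move into one of the L cells above, so it is W.
From (5,4), the L positions reachable in one move are: (5,2).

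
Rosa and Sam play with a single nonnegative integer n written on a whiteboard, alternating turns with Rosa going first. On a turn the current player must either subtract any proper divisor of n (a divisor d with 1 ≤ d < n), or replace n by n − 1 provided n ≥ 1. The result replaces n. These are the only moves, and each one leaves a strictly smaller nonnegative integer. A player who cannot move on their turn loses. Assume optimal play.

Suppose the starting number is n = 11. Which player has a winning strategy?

Label each position W (a win for the player to move) or L (a loss). A position with no legal move is L; any other position is W exactly when some move reaches an L, and L when every move reaches a W.
n=0: no move → L
n=1: →0(L), so W
n=2: →1(W) only, which is W, so L
n=3: →2(L), so W
n=4: →2(L), so W
n=5: →4(W) only, which is W, so L
n=6: →5(L), so W
n=7: →6(W) only, which is W, so L
n=8: →7(L), so W
n=9: →6(W), 8(W) — all W, so L
n=10: →5(L), so W
n=11: →10(W) only, which is W, so L
Every move from 11 reaches a W position, so the mover loses.

Sam wins.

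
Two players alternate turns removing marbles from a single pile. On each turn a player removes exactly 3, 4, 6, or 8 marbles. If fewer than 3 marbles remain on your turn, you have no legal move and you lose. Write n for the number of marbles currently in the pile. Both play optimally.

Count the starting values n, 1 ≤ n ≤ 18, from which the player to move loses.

5

Build the W/L table. Terminal = L. A non-terminal position is W if it has a move to some L; otherwise it is L.
n=0: no move → L
n=1: no move → L
n=2: no move → L
n=3: reaches L-position 0 → W
n=4: reaches L-position 1 → W
n=5: reaches L-position 2 → W
n=6: reaches L-position 2 → W
n=7: reaches L-position 1 → W
n=8: reaches L-position 2 → W
n=9: reaches L-position 1 → W
n=10: reaches L-position 2 → W
n=11: only reaches 8(W), 7(W), 5(W), 3(W), all W → L
n=12: only reaches 9(W), 8(W), 6(W), 4(W), all W → L
n=13: only reaches 10(W), 9(W), 7(W), 5(W), all W → L
n=14: reaches L-position 11 → W
n=15: reaches L-position 12 → W
n=16: reaches L-position 13 → W
n=17: reaches L-position 13 → W
n=18: reaches L-position 12 → W
L entries with 1 ≤ n ≤ 18 (n=0 is outside the asked range and is not counted): n = 1, 2, 11, 12, 13; that makes 5.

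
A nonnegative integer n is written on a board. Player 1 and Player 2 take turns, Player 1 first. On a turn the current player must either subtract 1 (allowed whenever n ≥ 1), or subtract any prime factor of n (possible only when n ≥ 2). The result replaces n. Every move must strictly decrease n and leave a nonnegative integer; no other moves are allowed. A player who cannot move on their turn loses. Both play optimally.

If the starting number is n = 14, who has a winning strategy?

Player 1 wins.

Label each position W (a win for the player to move) or L (a loss). A position with no legal move is L; any other position is W exactly when some move reaches an L, and L when every move reaches a W.
n=0: no move → L
n=1: →0(L), so W
n=2: →0(L), so W
n=3: →0(L), so W
n=4: →2(W), 3(W) — all W, so L
n=5: →0(L), so W
n=6: →4(L), so W
n=7: →0(L), so W
n=8: →6(W), 7(W) — all W, so L
n=9: →8(L), so W
n=10: →8(L), so W
n=11: →0(L), so W
n=12: →9(W), 10(W), 11(W) — all W, so L
n=13: →0(L), so W
n=14: →12(L), so W
From 14 Player 1 can move to 12, reaching an L position.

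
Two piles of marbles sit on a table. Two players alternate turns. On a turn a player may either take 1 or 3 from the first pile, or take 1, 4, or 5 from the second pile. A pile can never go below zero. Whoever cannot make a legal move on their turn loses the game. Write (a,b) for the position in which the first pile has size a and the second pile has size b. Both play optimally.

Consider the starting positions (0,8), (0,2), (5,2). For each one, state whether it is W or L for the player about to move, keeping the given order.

Positions with no move are L. A position that does have a move is losing for the player to move precisely when every available move leads to a winning position for the opponent. Fill in the labels:
No move ever increases a pile, so every position that can arise here has a ≤ 5 and b ≤ 8; it is enough to label the cells with 0 ≤ a ≤ 5 and 0 ≤ b ≤ 8.
Every move lowers a or b (never raises either), so fill the grid row by row in increasing a, and left to right within a row: each cell's successors are then already labelled.
      b=0  b=1  b=2  b=3  b=4  b=5  b=6  b=7  b=8
a=0:    L    W    L    W    W    W    W    W    L
a=1:    W    L    W    L    W    W    W    W    W
a=2:    L    W    L    W    W    W    W    W    L
a=3:    W    L    W    L    W    W    W    W    W
a=4:    L    W    L    W    W    W    W    W    L
a=5:    W    L    W    L    W    W    W    W    W
Cells with no legal move (terminal, hence L): (0,0).
The remaining L cells, each justified by listing all of its moves:
(0,2): only reaches (0,1)(W), which is W → L
(0,8): only reaches (0,7)(W), (0,4)(W), (0,3)(W), all W → L
(1,1): only reaches (0,1)(W), (1,0)(W), all W → L
(1,3): only reaches (0,3)(W), (1,2)(W), all W → L
(2,0): only reaches (1,0)(W), which is W → L
(2,2): only reaches (1,2)(W), (2,1)(W), all W → L
(2,8): only reaches (1,8)(W), (2,7)(W), (2,4)(W), (2,3)(W), all W → L
(3,1): only reaches (2,1)(W), (0,1)(W), (3,0)(W), all W → L
(3,3): only reaches (2,3)(W), (0,3)(W), (3,2)(W), all W → L
(4,0): only reaches (3,0)(W), (1,0)(W), all W → L
(4,2): only reaches (3,2)(W), (1,2)(W), (4,1)(W), all W → L
(4,8): only reaches (3,8)(W), (1,8)(W), (4,7)(W), (4,4)(W), (4,3)(W), all W → L
(5,1): only reaches (4,1)(W), (2,1)(W), (5,0)(W), all W → L
(5,3): only reaches (4,3)(W), (2,3)(W), (5,2)(W), all W → L
Every other cell has at least one move into one of the L cells above, so it is W.
(0,8): one of the L cells justified above, so L
(0,2): one of the L cells justified above, so L
(5,2): the move to (4,2) reaches an L cell, so W

(0,8): L, (0,2): L, (5,2): W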